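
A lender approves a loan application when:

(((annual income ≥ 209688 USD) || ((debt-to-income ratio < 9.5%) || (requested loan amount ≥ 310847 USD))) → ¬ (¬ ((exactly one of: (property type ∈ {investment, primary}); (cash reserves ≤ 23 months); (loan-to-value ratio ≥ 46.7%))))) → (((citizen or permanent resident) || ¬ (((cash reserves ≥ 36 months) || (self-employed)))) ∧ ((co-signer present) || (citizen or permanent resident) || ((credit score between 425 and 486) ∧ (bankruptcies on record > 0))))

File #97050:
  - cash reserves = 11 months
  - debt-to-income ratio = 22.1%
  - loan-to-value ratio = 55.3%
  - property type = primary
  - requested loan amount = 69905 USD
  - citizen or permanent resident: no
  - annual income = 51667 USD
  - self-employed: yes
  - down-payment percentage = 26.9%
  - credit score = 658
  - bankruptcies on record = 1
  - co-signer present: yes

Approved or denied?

Atomic conditions:
  annual income ≥ 209688 USD: 51667 ≥ 209688 is false
  debt-to-income ratio < 9.5%: 22.1 < 9.5 is false
  requested loan amount ≥ 310847 USD: 69905 ≥ 310847 is false
  property type ∈ {investment, primary}: primary is in the set → true
  cash reserves ≤ 23 months: 11 ≤ 23 is true
  loan-to-value ratio ≥ 46.7%: 55.3 ≥ 46.7 is true
  citizen or permanent resident: no → false
  cash reserves ≥ 36 months: 11 ≥ 36 is false
  self-employed: yes → true
  co-signer present: yes → true
  credit score between 425 and 486: 658 in [425, 486] is false
  bankruptcies on record > 0: 1 > 0 is true
Combine:
[1.1.2] false OR false = false
[1.1] false OR false = false
[1.2.1.1] exactly-one(true, true, true) = false
[1.2.1] NOT false = true
[1.2] NOT true = false
[1] false → false (antecedent false ⇒ implication holds) = true
[2.1.2.1] false OR true = true
[2.1.2] NOT true = false
[2.1] false OR false = false
[2.2.3] false AND true = false
[2.2] true OR false OR false = true
[2] false AND true = false
[root] true → false = false
Overall: false → denied

Denied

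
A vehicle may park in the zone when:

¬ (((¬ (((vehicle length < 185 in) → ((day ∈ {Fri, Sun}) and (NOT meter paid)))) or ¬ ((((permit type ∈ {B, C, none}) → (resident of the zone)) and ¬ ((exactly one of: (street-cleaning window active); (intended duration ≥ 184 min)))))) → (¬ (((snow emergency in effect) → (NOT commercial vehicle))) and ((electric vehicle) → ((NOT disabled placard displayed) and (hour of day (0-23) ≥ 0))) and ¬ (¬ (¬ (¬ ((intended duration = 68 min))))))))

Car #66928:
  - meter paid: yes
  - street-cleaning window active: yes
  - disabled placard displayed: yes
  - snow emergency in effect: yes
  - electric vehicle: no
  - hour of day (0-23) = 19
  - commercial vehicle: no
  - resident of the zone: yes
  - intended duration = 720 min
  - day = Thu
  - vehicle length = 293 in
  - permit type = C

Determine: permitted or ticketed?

Ticketed

Atomic conditions:
  vehicle length < 185 in: 293 < 185 is false
  day ∈ {Fri, Sun}: Thu is not in the set → false
  NOT meter paid: yes → false
  permit type ∈ {B, C, none}: C is in the set → true
  resident of the zone: yes → true
  street-cleaning window active: yes → true
  intended duration ≥ 184 min: 720 ≥ 184 is true
  snow emergency in effect: yes → true
  NOT commercial vehicle: no → true
  electric vehicle: no → false
  NOT disabled placard displayed: yes → false
  hour of day (0-23) ≥ 0: 19 ≥ 0 is true
  intended duration = 68 min: 720 == 68 is false
Combine:
[1.1.1.1.2] false AND false = false
[1.1.1.1] false → false (antecedent false ⇒ implication holds) = true
[1.1.1] NOT true = false
[1.1.2.1.1] true → true = true
[1.1.2.1.2.1] exactly-one(true, true) = false
[1.1.2.1.2] NOT false = true
[1.1.2.1] true AND true = true
[1.1.2] NOT true = false
[1.1] false OR false = false
[1.2.1.1] true → true = true
[1.2.1] NOT true = false
[1.2.2.2] false AND true = false
[1.2.2] false → false (antecedent false ⇒ implication holds) = true
[1.2.3.1.1.1] NOT false = true
[1.2.3.1.1] NOT true = false
[1.2.3.1] NOT false = true
[1.2.3] NOT true = false
[1.2] false AND true AND false = false
[1] false → false (antecedent false ⇒ implication holds) = true
[root] NOT true = false
Overall: false → ticketed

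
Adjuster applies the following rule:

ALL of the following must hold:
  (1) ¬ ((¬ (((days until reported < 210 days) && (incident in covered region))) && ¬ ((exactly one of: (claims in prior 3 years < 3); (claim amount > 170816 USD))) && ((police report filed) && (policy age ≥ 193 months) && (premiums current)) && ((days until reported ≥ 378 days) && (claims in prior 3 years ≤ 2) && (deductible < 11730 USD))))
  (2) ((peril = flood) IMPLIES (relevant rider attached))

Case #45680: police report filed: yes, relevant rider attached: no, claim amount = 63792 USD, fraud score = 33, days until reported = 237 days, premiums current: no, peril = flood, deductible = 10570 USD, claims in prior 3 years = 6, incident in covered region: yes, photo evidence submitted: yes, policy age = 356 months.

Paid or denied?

Denied

Atomic conditions:
  days until reported < 210 days: 237 < 210 is false
  incident in covered region: yes → true
  claims in prior 3 years < 3: 6 < 3 is false
  claim amount > 170816 USD: 63792 > 170816 is false
  police report filed: yes → true
  policy age ≥ 193 months: 356 ≥ 193 is true
  premiums current: no → false
  days until reported ≥ 378 days: 237 ≥ 378 is false
  claims in prior 3 years ≤ 2: 6 ≤ 2 is false
  deductible < 11730 USD: 10570 < 11730 is true
  peril = flood: flood == flood is true
  relevant rider attached: no → false
Combine:
[1.1.1.1] false AND true = false
[1.1.1] NOT false = true
[1.1.2.1] exactly-one(false, false) = false
[1.1.2] NOT false = true
[1.1.3] true AND true AND false = false
[1.1.4] false AND false AND true = false
[1.1] true AND true AND false AND false = false
[1] NOT false = true
[2] true → false = false
[root] true AND false = false
Overall: false → denied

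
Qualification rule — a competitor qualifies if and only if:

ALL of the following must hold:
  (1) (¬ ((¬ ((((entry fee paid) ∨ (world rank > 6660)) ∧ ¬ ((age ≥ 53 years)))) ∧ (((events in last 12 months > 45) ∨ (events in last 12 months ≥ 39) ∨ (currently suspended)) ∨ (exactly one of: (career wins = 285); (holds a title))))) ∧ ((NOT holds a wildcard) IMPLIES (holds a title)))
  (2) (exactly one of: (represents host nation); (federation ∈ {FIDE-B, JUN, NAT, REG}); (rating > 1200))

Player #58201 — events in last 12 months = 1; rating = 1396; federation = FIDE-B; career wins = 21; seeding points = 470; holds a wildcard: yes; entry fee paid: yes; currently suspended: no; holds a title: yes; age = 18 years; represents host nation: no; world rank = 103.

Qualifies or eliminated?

Eliminated

Atomic conditions:
  entry fee paid: yes → true
  world rank > 6660: 103 > 6660 is false
  age ≥ 53 years: 18 ≥ 53 is false
  events in last 12 months > 45: 1 > 45 is false
  events in last 12 months ≥ 39: 1 ≥ 39 is false
  currently suspended: no → false
  career wins = 285: 21 == 285 is false
  holds a title: yes → true
  NOT holds a wildcard: yes → false
  represents host nation: no → false
  federation ∈ {FIDE-B, JUN, NAT, REG}: FIDE-B is in the set → true
  rating > 1200: 1396 > 1200 is true
Combine:
[1.1.1.1.1.1] true OR false = true
[1.1.1.1.1.2] NOT false = true
[1.1.1.1.1] true AND true = true
[1.1.1.1] NOT true = false
[1.1.1.2.1] false OR false OR false = false
[1.1.1.2.2] exactly-one(false, true) = true
[1.1.1.2] false OR true = true
[1.1.1] false AND true = false
[1.1] NOT false = true
[1.2] false → true (antecedent false ⇒ implication holds) = true
[1] true AND true = true
[2] exactly-one(false, true, true) = false
[root] true AND false = false
Overall: false → eliminated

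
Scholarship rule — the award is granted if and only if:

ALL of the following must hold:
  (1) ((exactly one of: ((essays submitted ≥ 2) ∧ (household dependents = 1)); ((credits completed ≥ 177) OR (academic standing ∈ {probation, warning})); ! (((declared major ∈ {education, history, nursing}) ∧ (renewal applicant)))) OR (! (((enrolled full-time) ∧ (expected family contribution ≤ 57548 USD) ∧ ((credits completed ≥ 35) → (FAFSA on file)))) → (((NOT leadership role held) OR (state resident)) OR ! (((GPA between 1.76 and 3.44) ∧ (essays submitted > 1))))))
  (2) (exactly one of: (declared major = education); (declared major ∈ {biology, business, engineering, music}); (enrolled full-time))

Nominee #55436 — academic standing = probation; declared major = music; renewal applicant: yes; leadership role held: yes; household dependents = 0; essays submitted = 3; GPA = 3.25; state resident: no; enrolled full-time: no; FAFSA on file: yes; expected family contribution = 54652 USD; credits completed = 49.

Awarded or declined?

Declined

Atomic conditions:
  essays submitted ≥ 2: 3 ≥ 2 is true
  household dependents = 1: 0 == 1 is false
  credits completed ≥ 177: 49 ≥ 177 is false
  academic standing ∈ {probation, warning}: probation is in the set → true
  declared major ∈ {education, history, nursing}: music is not in the set → false
  renewal applicant: yes → true
  enrolled full-time: no → false
  expected family contribution ≤ 57548 USD: 54652 ≤ 57548 is true
  credits completed ≥ 35: 49 ≥ 35 is true
  FAFSA on file: yes → true
  NOT leadership role held: yes → false
  state resident: no → false
  GPA between 1.76 and 3.44: 3.25 in [1.76, 3.44] is true
  essays submitted > 1: 3 > 1 is true
  declared major = education: music == education is false
  declared major ∈ {biology, business, engineering, music}: music is in the set → true
Combine:
[1.1.1] true AND false = false
[1.1.2] false OR true = true
[1.1.3.1] false AND true = false
[1.1.3] NOT false = true
[1.1] exactly-one(false, true, true) = false
[1.2.1.1.3] true → true = true
[1.2.1.1] false AND true AND true = false
[1.2.1] NOT false = true
[1.2.2.1] false OR false = false
[1.2.2.2.1] true AND true = true
[1.2.2.2] NOT true = false
[1.2.2] false OR false = false
[1.2] true → false = false
[1] false OR false = false
[2] exactly-one(false, true, false) = true
[root] false AND true = false
Overall: false → declined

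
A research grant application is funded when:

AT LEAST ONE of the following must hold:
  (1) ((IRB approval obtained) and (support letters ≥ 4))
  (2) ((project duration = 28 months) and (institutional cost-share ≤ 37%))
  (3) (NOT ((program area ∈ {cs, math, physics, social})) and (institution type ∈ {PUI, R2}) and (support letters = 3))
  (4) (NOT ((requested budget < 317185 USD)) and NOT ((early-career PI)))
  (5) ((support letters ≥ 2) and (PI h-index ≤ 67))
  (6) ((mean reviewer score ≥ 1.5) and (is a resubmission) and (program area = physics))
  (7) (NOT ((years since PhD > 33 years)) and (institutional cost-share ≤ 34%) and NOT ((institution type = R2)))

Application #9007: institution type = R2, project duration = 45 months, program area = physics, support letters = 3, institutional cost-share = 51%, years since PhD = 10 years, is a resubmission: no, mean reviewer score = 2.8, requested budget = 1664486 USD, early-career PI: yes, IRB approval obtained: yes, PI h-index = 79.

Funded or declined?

Atomic conditions:
  IRB approval obtained: yes → true
  support letters ≥ 4: 3 ≥ 4 is false
  project duration = 28 months: 45 == 28 is false
  institutional cost-share ≤ 37%: 51 ≤ 37 is false
  program area ∈ {cs, math, physics, social}: physics is in the set → true
  institution type ∈ {PUI, R2}: R2 is in the set → true
  support letters = 3: 3 == 3 is true
  requested budget < 317185 USD: 1664486 < 317185 is false
  early-career PI: yes → true
  support letters ≥ 2: 3 ≥ 2 is true
  PI h-index ≤ 67: 79 ≤ 67 is false
  mean reviewer score ≥ 1.5: 2.8 ≥ 1.5 is true
  is a resubmission: no → false
  program area = physics: physics == physics is true
  years since PhD > 33 years: 10 > 33 is false
  institutional cost-share ≤ 34%: 51 ≤ 34 is false
  institution type = R2: R2 == R2 is true
Combine:
[1] true AND false = false
[2] false AND false = false
[3.1] NOT true = false
[3] false AND true AND true = false
[4.1] NOT false = true
[4.2] NOT true = false
[4] true AND false = false
[5] true AND false = false
[6] true AND false AND true = false
[7.1] NOT false = true
[7.3] NOT true = false
[7] true AND false AND false = false
[root] false OR false OR false OR false OR false OR false OR false = false
Overall: false → declined

Declined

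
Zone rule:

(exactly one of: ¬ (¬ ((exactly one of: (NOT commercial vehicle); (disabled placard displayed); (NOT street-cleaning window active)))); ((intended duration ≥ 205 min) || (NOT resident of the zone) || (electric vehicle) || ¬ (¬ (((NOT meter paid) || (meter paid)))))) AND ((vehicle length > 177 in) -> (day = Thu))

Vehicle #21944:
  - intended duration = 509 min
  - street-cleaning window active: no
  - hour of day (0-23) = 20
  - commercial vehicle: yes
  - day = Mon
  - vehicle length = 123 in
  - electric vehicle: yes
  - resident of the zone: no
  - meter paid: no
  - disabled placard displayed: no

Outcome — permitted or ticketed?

Atomic conditions:
  NOT commercial vehicle: yes → false
  disabled placard displayed: no → false
  NOT street-cleaning window active: no → true
  intended duration ≥ 205 min: 509 ≥ 205 is true
  NOT resident of the zone: no → true
  electric vehicle: yes → true
  NOT meter paid: no → true
  meter paid: no → false
  vehicle length > 177 in: 123 > 177 is false
  day = Thu: Mon == Thu is false
Combine:
[1.1.1.1] exactly-one(false, false, true) = true
[1.1.1] NOT true = false
[1.1] NOT false = true
[1.2.4.1.1] true OR false = true
[1.2.4.1] NOT true = false
[1.2.4] NOT false = true
[1.2] true OR true OR true OR true = true
[1] exactly-one(true, true) = false
[2] false → false (antecedent false ⇒ implication holds) = true
[root] false AND true = false
Overall: false → ticketed

Ticketed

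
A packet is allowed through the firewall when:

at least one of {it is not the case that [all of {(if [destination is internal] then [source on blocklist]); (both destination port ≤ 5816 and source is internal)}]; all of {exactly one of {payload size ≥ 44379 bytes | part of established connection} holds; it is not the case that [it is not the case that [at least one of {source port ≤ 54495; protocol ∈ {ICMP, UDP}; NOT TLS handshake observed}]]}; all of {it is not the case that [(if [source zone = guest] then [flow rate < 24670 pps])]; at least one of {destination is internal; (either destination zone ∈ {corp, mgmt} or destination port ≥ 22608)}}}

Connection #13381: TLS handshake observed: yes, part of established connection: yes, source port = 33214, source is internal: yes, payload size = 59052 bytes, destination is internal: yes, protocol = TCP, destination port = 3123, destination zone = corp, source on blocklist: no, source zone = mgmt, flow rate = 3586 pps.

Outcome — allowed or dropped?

Atomic conditions:
  destination is internal: yes → true
  source on blocklist: no → false
  destination port ≤ 5816: 3123 ≤ 5816 is true
  source is internal: yes → true
  payload size ≥ 44379 bytes: 59052 ≥ 44379 is true
  part of established connection: yes → true
  source port ≤ 54495: 33214 ≤ 54495 is true
  protocol ∈ {ICMP, UDP}: TCP is not in the set → false
  NOT TLS handshake observed: yes → false
  source zone = guest: mgmt == guest is false
  flow rate < 24670 pps: 3586 < 24670 is true
  destination zone ∈ {corp, mgmt}: corp is in the set → true
  destination port ≥ 22608: 3123 ≥ 22608 is false
Combine:
[1.1.1] true → false = false
[1.1.2] true AND true = true
[1.1] false AND true = false
[1] NOT false = true
[2.1] exactly-one(true, true) = false
[2.2.1.1] true OR false OR false = true
[2.2.1] NOT true = false
[2.2] NOT false = true
[2] false AND true = false
[3.1.1] false → true (antecedent false ⇒ implication holds) = true
[3.1] NOT true = false
[3.2.2] true OR false = true
[3.2] true OR true = true
[3] false AND true = false
[root] true OR false OR false = true
Overall: true → allowed

Allowed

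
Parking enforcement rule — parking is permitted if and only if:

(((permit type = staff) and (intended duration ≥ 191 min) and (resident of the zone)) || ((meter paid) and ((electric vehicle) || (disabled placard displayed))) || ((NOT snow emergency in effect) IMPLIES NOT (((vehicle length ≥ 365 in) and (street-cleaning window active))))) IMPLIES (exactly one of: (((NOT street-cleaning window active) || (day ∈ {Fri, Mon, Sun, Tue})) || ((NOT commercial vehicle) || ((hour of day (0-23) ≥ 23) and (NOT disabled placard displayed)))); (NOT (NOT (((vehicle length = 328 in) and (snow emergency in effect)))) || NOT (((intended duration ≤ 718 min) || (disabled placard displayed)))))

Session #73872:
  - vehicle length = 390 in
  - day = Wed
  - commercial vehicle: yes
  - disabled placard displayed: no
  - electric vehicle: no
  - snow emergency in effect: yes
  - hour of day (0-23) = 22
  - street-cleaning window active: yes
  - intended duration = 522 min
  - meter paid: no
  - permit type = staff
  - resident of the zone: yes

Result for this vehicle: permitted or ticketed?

Ticketed

Atomic conditions:
  permit type = staff: staff == staff is true
  intended duration ≥ 191 min: 522 ≥ 191 is true
  resident of the zone: yes → true
  meter paid: no → false
  electric vehicle: no → false
  disabled placard displayed: no → false
  NOT snow emergency in effect: yes → false
  vehicle length ≥ 365 in: 390 ≥ 365 is true
  street-cleaning window active: yes → true
  NOT street-cleaning window active: yes → false
  day ∈ {Fri, Mon, Sun, Tue}: Wed is not in the set → false
  NOT commercial vehicle: yes → false
  hour of day (0-23) ≥ 23: 22 ≥ 23 is false
  NOT disabled placard displayed: no → true
  vehicle length = 328 in: 390 == 328 is false
  snow emergency in effect: yes → true
  intended duration ≤ 718 min: 522 ≤ 718 is true
Combine:
[1.1] true AND true AND true = true
[1.2.2] false OR false = false
[1.2] false AND false = false
[1.3.2.1] true AND true = true
[1.3.2] NOT true = false
[1.3] false → false (antecedent false ⇒ implication holds) = true
[1] true OR false OR true = true
[2.1.1] false OR false = false
[2.1.2.2] false AND true = false
[2.1.2] false OR false = false
[2.1] false OR false = false
[2.2.1.1.1] false AND true = false
[2.2.1.1] NOT false = true
[2.2.1] NOT true = false
[2.2.2.1] true OR false = true
[2.2.2] NOT true = false
[2.2] false OR false = false
[2] exactly-one(false, false) = false
[root] true → false = false
Overall: false → ticketed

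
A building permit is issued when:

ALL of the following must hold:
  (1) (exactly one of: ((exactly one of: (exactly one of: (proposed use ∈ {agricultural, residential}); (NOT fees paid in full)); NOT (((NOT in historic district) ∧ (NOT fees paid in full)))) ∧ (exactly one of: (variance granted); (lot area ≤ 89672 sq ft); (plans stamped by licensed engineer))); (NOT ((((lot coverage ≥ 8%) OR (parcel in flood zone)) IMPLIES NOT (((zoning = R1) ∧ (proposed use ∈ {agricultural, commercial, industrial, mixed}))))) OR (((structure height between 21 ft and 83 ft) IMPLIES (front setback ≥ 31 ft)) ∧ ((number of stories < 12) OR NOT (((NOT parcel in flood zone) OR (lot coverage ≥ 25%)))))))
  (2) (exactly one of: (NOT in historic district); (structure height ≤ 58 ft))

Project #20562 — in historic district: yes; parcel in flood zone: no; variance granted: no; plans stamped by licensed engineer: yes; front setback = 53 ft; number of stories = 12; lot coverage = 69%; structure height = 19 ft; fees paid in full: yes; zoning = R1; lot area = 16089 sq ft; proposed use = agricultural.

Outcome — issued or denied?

Issued

Atomic conditions:
  proposed use ∈ {agricultural, residential}: agricultural is in the set → true
  NOT fees paid in full: yes → false
  NOT in historic district: yes → false
  variance granted: no → false
  lot area ≤ 89672 sq ft: 16089 ≤ 89672 is true
  plans stamped by licensed engineer: yes → true
  lot coverage ≥ 8%: 69 ≥ 8 is true
  parcel in flood zone: no → false
  zoning = R1: R1 == R1 is true
  proposed use ∈ {agricultural, commercial, industrial, mixed}: agricultural is in the set → true
  structure height between 21 ft and 83 ft: 19 in [21, 83] is false
  front setback ≥ 31 ft: 53 ≥ 31 is true
  number of stories < 12: 12 < 12 is false
  NOT parcel in flood zone: no → true
  lot coverage ≥ 25%: 69 ≥ 25 is true
  structure height ≤ 58 ft: 19 ≤ 58 is true
Combine:
[1.1.1.1] exactly-one(true, false) = true
[1.1.1.2.1] false AND false = false
[1.1.1.2] NOT false = true
[1.1.1] exactly-one(true, true) = false
[1.1.2] exactly-one(false, true, true) = false
[1.1] false AND false = false
[1.2.1.1.1] true OR false = true
[1.2.1.1.2.1] true AND true = true
[1.2.1.1.2] NOT true = false
[1.2.1.1] true → false = false
[1.2.1] NOT false = true
[1.2.2.1] false → true (antecedent false ⇒ implication holds) = true
[1.2.2.2.2.1] true OR true = true
[1.2.2.2.2] NOT true = false
[1.2.2.2] false OR false = false
[1.2.2] true AND false = false
[1.2] true OR false = true
[1] exactly-one(false, true) = true
[2] exactly-one(false, true) = true
[root] true AND true = true
Overall: true → issued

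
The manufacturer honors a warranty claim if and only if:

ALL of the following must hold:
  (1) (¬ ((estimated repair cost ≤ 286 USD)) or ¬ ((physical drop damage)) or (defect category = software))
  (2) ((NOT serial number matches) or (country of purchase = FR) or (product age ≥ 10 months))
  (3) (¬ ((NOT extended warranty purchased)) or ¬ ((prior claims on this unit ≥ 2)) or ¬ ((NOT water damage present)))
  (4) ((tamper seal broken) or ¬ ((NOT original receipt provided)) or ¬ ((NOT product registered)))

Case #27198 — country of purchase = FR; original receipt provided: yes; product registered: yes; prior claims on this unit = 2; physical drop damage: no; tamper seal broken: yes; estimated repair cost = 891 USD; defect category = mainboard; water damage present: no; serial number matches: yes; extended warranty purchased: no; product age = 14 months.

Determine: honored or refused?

Atomic conditions:
  estimated repair cost ≤ 286 USD: 891 ≤ 286 is false
  physical drop damage: no → false
  defect category = software: mainboard == software is false
  NOT serial number matches: yes → false
  country of purchase = FR: FR == FR is true
  product age ≥ 10 months: 14 ≥ 10 is true
  NOT extended warranty purchased: no → true
  prior claims on this unit ≥ 2: 2 ≥ 2 is true
  NOT water damage present: no → true
  tamper seal broken: yes → true
  NOT original receipt provided: yes → false
  NOT product registered: yes → false
Combine:
[1.1] NOT false = true
[1.2] NOT false = true
[1] true OR true OR false = true
[2] false OR true OR true = true
[3.1] NOT true = false
[3.2] NOT true = false
[3.3] NOT true = false
[3] false OR false OR false = false
[4.2] NOT false = true
[4.3] NOT false = true
[4] true OR true OR true = true
[root] true AND true AND false AND true = false
Overall: false → refused

Refused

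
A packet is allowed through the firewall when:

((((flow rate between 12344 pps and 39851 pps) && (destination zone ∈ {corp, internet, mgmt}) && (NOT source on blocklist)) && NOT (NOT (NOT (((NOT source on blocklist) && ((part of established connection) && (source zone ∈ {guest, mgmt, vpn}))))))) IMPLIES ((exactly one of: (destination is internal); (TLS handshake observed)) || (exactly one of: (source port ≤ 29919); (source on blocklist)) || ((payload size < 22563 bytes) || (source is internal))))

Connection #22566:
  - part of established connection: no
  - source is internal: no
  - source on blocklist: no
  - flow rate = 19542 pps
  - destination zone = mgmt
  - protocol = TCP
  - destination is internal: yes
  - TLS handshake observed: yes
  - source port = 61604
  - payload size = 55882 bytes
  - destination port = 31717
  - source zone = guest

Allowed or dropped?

Dropped

Atomic conditions:
  flow rate between 12344 pps and 39851 pps: 19542 in [12344, 39851] is true
  destination zone ∈ {corp, internet, mgmt}: mgmt is in the set → true
  NOT source on blocklist: no → true
  part of established connection: no → false
  source zone ∈ {guest, mgmt, vpn}: guest is in the set → true
  destination is internal: yes → true
  TLS handshake observed: yes → true
  source port ≤ 29919: 61604 ≤ 29919 is false
  source on blocklist: no → false
  payload size < 22563 bytes: 55882 < 22563 is false
  source is internal: no → false
Combine:
[1.1] true AND true AND true = true
[1.2.1.1.1.2] false AND true = false
[1.2.1.1.1] true AND false = false
[1.2.1.1] NOT false = true
[1.2.1] NOT true = false
[1.2] NOT false = true
[1] true AND true = true
[2.1] exactly-one(true, true) = false
[2.2] exactly-one(false, false) = false
[2.3] false OR false = false
[2] false OR false OR false = false
[root] true → false = false
Overall: false → dropped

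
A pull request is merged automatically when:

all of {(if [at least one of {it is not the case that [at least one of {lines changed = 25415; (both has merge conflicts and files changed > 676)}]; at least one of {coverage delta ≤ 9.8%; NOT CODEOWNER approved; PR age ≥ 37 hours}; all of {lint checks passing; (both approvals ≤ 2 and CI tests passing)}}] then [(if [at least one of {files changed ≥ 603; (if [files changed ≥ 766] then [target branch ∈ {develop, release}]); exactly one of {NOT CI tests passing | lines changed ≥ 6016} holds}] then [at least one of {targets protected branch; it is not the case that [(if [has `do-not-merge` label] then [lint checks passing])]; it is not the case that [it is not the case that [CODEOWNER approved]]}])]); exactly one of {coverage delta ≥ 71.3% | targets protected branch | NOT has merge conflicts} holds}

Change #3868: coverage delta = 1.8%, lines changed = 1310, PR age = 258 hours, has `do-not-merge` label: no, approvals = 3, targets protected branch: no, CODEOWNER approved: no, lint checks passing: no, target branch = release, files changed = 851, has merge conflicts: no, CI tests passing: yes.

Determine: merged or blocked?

Blocked

Atomic conditions:
  lines changed = 25415: 1310 == 25415 is false
  has merge conflicts: no → false
  files changed > 676: 851 > 676 is true
  coverage delta ≤ 9.8%: 1.8 ≤ 9.8 is true
  NOT CODEOWNER approved: no → true
  PR age ≥ 37 hours: 258 ≥ 37 is true
  lint checks passing: no → false
  approvals ≤ 2: 3 ≤ 2 is false
  CI tests passing: yes → true
  files changed ≥ 603: 851 ≥ 603 is true
  files changed ≥ 766: 851 ≥ 766 is true
  target branch ∈ {develop, release}: release is in the set → true
  NOT CI tests passing: yes → false
  lines changed ≥ 6016: 1310 ≥ 6016 is false
  targets protected branch: no → false
  has `do-not-merge` label: no → false
  CODEOWNER approved: no → false
  coverage delta ≥ 71.3%: 1.8 ≥ 71.3 is false
  NOT has merge conflicts: no → true
Combine:
[1.1.1.1.2] false AND true = false
[1.1.1.1] false OR false = false
[1.1.1] NOT false = true
[1.1.2] true OR true OR true = true
[1.1.3.2] false AND true = false
[1.1.3] false AND false = false
[1.1] true OR true OR false = true
[1.2.1.2] true → true = true
[1.2.1.3] exactly-one(false, false) = false
[1.2.1] true OR true OR false = true
[1.2.2.2.1] false → false (antecedent false ⇒ implication holds) = true
[1.2.2.2] NOT true = false
[1.2.2.3.1] NOT false = true
[1.2.2.3] NOT true = false
[1.2.2] false OR false OR false = false
[1.2] true → false = false
[1] true → false = false
[2] exactly-one(false, false, true) = true
[root] false AND true = false
Overall: false → blocked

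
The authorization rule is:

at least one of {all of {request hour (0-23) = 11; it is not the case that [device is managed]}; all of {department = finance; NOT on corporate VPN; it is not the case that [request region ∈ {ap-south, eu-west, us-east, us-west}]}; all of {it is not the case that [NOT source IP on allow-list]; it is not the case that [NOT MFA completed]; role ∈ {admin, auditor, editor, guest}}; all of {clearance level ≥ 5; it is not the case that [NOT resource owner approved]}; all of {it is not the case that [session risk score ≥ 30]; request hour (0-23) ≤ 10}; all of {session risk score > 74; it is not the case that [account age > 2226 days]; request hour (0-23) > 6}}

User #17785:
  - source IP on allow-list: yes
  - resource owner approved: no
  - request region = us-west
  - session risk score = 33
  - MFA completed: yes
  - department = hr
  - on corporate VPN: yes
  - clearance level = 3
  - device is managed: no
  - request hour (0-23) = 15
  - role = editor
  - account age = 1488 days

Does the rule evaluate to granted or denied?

Atomic conditions:
  request hour (0-23) = 11: 15 == 11 is false
  device is managed: no → false
  department = finance: hr == finance is false
  NOT on corporate VPN: yes → false
  request region ∈ {ap-south, eu-west, us-east, us-west}: us-west is in the set → true
  NOT source IP on allow-list: yes → false
  NOT MFA completed: yes → false
  role ∈ {admin, auditor, editor, guest}: editor is in the set → true
  clearance level ≥ 5: 3 ≥ 5 is false
  NOT resource owner approved: no → true
  session risk score ≥ 30: 33 ≥ 30 is true
  request hour (0-23) ≤ 10: 15 ≤ 10 is false
  session risk score > 74: 33 > 74 is false
  account age > 2226 days: 1488 > 2226 is false
  request hour (0-23) > 6: 15 > 6 is true
Combine:
[1.2] NOT false = true
[1] false AND true = false
[2.3] NOT true = false
[2] false AND false AND false = false
[3.1] NOT false = true
[3.2] NOT false = true
[3] true AND true AND true = true
[4.2] NOT true = false
[4] false AND false = false
[5.1] NOT true = false
[5] false AND false = false
[6.2] NOT false = true
[6] false AND true AND true = false
[root] false OR false OR true OR false OR false OR false = true
Overall: true → granted

Granted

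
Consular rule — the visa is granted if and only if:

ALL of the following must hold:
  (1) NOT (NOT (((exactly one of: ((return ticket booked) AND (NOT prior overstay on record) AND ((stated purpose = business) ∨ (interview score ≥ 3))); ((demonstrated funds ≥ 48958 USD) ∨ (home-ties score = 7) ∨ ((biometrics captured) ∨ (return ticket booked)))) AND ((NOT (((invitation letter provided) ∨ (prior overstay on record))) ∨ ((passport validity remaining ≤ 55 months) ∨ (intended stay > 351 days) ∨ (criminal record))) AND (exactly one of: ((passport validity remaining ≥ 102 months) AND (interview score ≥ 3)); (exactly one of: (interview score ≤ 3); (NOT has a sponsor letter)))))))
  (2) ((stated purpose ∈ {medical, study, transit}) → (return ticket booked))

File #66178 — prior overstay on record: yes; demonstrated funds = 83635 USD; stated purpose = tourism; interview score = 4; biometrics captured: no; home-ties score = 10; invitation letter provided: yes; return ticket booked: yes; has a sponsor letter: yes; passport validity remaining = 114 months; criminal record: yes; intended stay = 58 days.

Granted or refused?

Granted

Atomic conditions:
  return ticket booked: yes → true
  NOT prior overstay on record: yes → false
  stated purpose = business: tourism == business is false
  interview score ≥ 3: 4 ≥ 3 is true
  demonstrated funds ≥ 48958 USD: 83635 ≥ 48958 is true
  home-ties score = 7: 10 == 7 is false
  biometrics captured: no → false
  invitation letter provided: yes → true
  prior overstay on record: yes → true
  passport validity remaining ≤ 55 months: 114 ≤ 55 is false
  intended stay > 351 days: 58 > 351 is false
  criminal record: yes → true
  passport validity remaining ≥ 102 months: 114 ≥ 102 is true
  interview score ≤ 3: 4 ≤ 3 is false
  NOT has a sponsor letter: yes → false
  stated purpose ∈ {medical, study, transit}: tourism is not in the set → false
Combine:
[1.1.1.1.1.3] false OR true = true
[1.1.1.1.1] true AND false AND true = false
[1.1.1.1.2.3] false OR true = true
[1.1.1.1.2] true OR false OR true = true
[1.1.1.1] exactly-one(false, true) = true
[1.1.1.2.1.1.1] true OR true = true
[1.1.1.2.1.1] NOT true = false
[1.1.1.2.1.2] false OR false OR true = true
[1.1.1.2.1] false OR true = true
[1.1.1.2.2.1] true AND true = true
[1.1.1.2.2.2] exactly-one(false, false) = false
[1.1.1.2.2] exactly-one(true, false) = true
[1.1.1.2] true AND true = true
[1.1.1] true AND true = true
[1.1] NOT true = false
[1] NOT false = true
[2] false → true (antecedent false ⇒ implication holds) = true
[root] true AND true = true
Overall: true → granted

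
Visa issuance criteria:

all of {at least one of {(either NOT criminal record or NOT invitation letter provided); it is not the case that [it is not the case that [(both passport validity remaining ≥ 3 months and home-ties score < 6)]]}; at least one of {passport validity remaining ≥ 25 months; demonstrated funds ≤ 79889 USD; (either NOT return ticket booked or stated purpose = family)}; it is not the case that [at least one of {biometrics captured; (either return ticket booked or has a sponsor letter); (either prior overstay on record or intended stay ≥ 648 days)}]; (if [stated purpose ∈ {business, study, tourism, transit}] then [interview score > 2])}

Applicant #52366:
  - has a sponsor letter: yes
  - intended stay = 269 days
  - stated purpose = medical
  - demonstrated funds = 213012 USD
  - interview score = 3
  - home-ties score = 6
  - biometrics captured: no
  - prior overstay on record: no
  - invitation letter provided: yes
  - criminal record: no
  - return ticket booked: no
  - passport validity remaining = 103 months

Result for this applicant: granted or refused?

Atomic conditions:
  NOT criminal record: no → true
  NOT invitation letter provided: yes → false
  passport validity remaining ≥ 3 months: 103 ≥ 3 is true
  home-ties score < 6: 6 < 6 is false
  passport validity remaining ≥ 25 months: 103 ≥ 25 is true
  demonstrated funds ≤ 79889 USD: 213012 ≤ 79889 is false
  NOT return ticket booked: no → true
  stated purpose = family: medical == family is false
  biometrics captured: no → false
  return ticket booked: no → false
  has a sponsor letter: yes → true
  prior overstay on record: no → false
  intended stay ≥ 648 days: 269 ≥ 648 is false
  stated purpose ∈ {business, study, tourism, transit}: medical is not in the set → false
  interview score > 2: 3 > 2 is true
Combine:
[1.1] true OR false = true
[1.2.1.1] true AND false = false
[1.2.1] NOT false = true
[1.2] NOT true = false
[1] true OR false = true
[2.3] true OR false = true
[2] true OR false OR true = true
[3.1.2] false OR true = true
[3.1.3] false OR false = false
[3.1] false OR true OR false = true
[3] NOT true = false
[4] false → true (antecedent false ⇒ implication holds) = true
[root] true AND true AND false AND true = false
Overall: false → refused

Refused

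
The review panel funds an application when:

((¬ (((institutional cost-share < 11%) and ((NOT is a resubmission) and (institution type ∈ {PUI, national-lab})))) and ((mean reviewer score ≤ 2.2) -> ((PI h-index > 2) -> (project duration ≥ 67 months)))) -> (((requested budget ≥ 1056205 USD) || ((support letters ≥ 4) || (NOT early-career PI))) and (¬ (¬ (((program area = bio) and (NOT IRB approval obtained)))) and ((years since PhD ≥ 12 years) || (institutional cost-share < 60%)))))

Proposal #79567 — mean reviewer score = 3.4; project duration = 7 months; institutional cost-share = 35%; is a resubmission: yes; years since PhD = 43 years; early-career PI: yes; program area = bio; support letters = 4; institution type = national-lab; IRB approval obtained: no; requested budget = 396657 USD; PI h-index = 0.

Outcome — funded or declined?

Funded

Atomic conditions:
  institutional cost-share < 11%: 35 < 11 is false
  NOT is a resubmission: yes → false
  institution type ∈ {PUI, national-lab}: national-lab is in the set → true
  mean reviewer score ≤ 2.2: 3.4 ≤ 2.2 is false
  PI h-index > 2: 0 > 2 is false
  project duration ≥ 67 months: 7 ≥ 67 is false
  requested budget ≥ 1056205 USD: 396657 ≥ 1056205 is false
  support letters ≥ 4: 4 ≥ 4 is true
  NOT early-career PI: yes → false
  program area = bio: bio == bio is true
  NOT IRB approval obtained: no → true
  years since PhD ≥ 12 years: 43 ≥ 12 is true
  institutional cost-share < 60%: 35 < 60 is true
Combine:
[1.1.1.2] false AND true = false
[1.1.1] false AND false = false
[1.1] NOT false = true
[1.2.2] false → false (antecedent false ⇒ implication holds) = true
[1.2] false → true (antecedent false ⇒ implication holds) = true
[1] true AND true = true
[2.1.2] true OR false = true
[2.1] false OR true = true
[2.2.1.1.1] true AND true = true
[2.2.1.1] NOT true = false
[2.2.1] NOT false = true
[2.2.2] true OR true = true
[2.2] true AND true = true
[2] true AND true = true
[root] true → true = true
Overall: true → funded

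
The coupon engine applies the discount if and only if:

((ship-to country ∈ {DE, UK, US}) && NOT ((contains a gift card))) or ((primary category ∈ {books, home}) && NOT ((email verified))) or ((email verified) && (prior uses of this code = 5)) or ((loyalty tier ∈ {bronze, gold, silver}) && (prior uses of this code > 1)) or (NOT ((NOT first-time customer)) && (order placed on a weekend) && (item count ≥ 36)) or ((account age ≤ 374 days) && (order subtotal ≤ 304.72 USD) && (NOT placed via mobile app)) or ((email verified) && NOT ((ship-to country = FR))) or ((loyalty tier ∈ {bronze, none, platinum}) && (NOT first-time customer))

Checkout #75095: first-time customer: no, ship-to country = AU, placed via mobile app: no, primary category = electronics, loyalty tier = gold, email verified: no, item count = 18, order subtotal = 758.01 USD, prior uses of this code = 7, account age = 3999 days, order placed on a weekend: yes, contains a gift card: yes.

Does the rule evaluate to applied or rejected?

Applied

Atomic conditions:
  ship-to country ∈ {DE, UK, US}: AU is not in the set → false
  contains a gift card: yes → true
  primary category ∈ {books, home}: electronics is not in the set → false
  email verified: no → false
  prior uses of this code = 5: 7 == 5 is false
  loyalty tier ∈ {bronze, gold, silver}: gold is in the set → true
  prior uses of this code > 1: 7 > 1 is true
  NOT first-time customer: no → true
  order placed on a weekend: yes → true
  item count ≥ 36: 18 ≥ 36 is false
  account age ≤ 374 days: 3999 ≤ 374 is false
  order subtotal ≤ 304.72 USD: 758.01 ≤ 304.72 is false
  NOT placed via mobile app: no → true
  ship-to country = FR: AU == FR is false
  loyalty tier ∈ {bronze, none, platinum}: gold is not in the set → false
Combine:
[1.2] NOT true = false
[1] false AND false = false
[2.2] NOT false = true
[2] false AND true = false
[3] false AND false = false
[4] true AND true = true
[5.1] NOT true = false
[5] false AND true AND false = false
[6] false AND false AND true = false
[7.2] NOT false = true
[7] false AND true = false
[8] false AND true = false
[root] false OR false OR false OR true OR false OR false OR false OR false = true
Overall: true → applied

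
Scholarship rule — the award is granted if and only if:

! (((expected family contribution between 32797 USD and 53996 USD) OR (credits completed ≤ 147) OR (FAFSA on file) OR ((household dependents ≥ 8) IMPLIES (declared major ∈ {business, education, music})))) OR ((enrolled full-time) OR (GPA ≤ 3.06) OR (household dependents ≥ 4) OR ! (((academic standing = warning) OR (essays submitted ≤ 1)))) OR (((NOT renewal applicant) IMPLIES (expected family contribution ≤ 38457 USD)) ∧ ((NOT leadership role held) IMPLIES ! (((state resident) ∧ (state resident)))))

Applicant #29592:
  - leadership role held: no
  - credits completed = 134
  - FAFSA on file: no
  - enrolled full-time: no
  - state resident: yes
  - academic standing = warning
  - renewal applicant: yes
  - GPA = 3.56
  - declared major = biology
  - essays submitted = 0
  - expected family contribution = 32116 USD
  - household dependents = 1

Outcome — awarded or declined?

Atomic conditions:
  expected family contribution between 32797 USD and 53996 USD: 32116 in [32797, 53996] is false
  credits completed ≤ 147: 134 ≤ 147 is true
  FAFSA on file: no → false
  household dependents ≥ 8: 1 ≥ 8 is false
  declared major ∈ {business, education, music}: biology is not in the set → false
  enrolled full-time: no → false
  GPA ≤ 3.06: 3.56 ≤ 3.06 is false
  household dependents ≥ 4: 1 ≥ 4 is false
  academic standing = warning: warning == warning is true
  essays submitted ≤ 1: 0 ≤ 1 is true
  NOT renewal applicant: yes → false
  expected family contribution ≤ 38457 USD: 32116 ≤ 38457 is true
  NOT leadership role held: no → true
  state resident: yes → true
Combine:
[1.1.4] false → false (antecedent false ⇒ implication holds) = true
[1.1] false OR true OR false OR true = true
[1] NOT true = false
[2.4.1] true OR true = true
[2.4] NOT true = false
[2] false OR false OR false OR false = false
[3.1] false → true (antecedent false ⇒ implication holds) = true
[3.2.2.1] true AND true = true
[3.2.2] NOT true = false
[3.2] true → false = false
[3] true AND false = false
[root] false OR false OR false = false
Overall: false → declined

Declined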